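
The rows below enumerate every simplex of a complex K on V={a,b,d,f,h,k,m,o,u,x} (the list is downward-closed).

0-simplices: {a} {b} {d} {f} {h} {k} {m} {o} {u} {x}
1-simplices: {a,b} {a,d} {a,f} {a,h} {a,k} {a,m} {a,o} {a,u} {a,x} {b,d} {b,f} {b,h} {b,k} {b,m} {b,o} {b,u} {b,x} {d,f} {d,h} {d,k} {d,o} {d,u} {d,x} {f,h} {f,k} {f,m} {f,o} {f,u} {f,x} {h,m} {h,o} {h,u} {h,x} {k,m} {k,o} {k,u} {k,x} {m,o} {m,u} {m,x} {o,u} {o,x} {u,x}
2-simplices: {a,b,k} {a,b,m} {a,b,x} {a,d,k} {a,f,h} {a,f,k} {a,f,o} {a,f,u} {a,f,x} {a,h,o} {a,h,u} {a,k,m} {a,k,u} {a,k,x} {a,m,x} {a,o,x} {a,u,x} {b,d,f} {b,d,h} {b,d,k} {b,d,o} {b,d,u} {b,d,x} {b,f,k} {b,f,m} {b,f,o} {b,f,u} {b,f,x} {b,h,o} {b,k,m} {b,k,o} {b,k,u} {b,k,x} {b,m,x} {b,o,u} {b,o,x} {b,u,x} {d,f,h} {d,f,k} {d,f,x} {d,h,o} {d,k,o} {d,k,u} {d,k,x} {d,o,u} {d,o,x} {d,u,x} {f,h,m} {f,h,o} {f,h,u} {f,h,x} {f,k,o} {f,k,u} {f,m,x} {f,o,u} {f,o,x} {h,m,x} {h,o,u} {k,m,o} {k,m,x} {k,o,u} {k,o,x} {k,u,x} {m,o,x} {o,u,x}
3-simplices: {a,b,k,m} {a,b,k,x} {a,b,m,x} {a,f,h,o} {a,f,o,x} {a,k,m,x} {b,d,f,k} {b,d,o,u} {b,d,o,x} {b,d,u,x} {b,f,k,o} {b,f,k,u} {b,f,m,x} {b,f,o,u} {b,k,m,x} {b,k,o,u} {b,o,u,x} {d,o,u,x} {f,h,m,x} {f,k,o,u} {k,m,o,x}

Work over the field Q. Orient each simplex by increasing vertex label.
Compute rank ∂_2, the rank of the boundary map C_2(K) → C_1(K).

n_0=10 n_1=43 n_2=65 n_3=21  [Q]
∂1: piv[ab,ad,af,ah,ak,am,ao,au,ax] rk=9  ker:bd,bf,bh,bk,bm,bo,bu,bx,df,dh,dk,do,du,dx,fh,fk,fm,fo,fu,fx,hm,ho,hu,hx,km,ko,ku,kx,mo,mu,mx,ou,ox,ux
∂2: piv[abk,abm,abx,adk,afh,afk,afo,afu,afx,aho,ahu,akm,aku,akx,amx,aox,aux,bdf,bdh,bdk,bdo,bdu,bdx,bfk,bfm,bfo,bfu,bho,bko,bou,fhm,fhx,kmo] rk=33  ker:bfx,bkm,bku,bkx,bmx,box,bux,dfh,dfk,dfx,dho,dko,dku,dkx,dou,dox,dux,fho,fhu,fko,fku,fmx,fou,fox,hmx,hou,kmx,kou,kox,kux,mox,oux
∂3: piv[abkm,abkx,abmx,afho,afox,akmx,bdfk,bdou,bdox,bdux,bfko,bfku,bfmx,bfou,bkou,boux,fhmx,kmox] rk=18  ker:bkmx,doux,fkou
rk∂_2=33

rank∂_2=33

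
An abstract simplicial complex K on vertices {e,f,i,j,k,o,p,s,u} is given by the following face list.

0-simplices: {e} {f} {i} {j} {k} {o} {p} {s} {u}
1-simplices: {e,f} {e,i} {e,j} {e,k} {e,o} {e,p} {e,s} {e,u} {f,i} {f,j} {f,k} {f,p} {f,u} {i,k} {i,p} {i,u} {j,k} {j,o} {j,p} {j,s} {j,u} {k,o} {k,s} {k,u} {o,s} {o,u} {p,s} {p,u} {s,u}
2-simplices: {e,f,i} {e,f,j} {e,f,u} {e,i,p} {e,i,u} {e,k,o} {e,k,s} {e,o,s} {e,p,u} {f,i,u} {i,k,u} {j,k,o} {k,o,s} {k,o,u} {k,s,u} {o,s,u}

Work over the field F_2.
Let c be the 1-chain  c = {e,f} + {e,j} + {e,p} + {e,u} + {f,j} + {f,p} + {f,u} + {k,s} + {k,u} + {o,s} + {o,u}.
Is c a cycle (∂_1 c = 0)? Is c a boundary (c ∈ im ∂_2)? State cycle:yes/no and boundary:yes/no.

cycle:yes boundary:no

n_0=9 n_1=29 n_2=16  [Z2]
∂1: piv[ef,ei,ej,ek,eo,ep,es,eu] rk=8  ker:fi,fj,fk,fp,fu,ik,ip,iu,jk,jo,jp,js,ju,ko,ks,ku,os,ou,ps,pu,su
∂2: piv[efi,efj,efu,eip,eiu,eko,eks,eos,epu,iku,jko,kou,ksu] rk=13  ker:fiu,kos,osu
∂1c = 0
c vs im∂2: residual ≠ 0 ⇒ not boundary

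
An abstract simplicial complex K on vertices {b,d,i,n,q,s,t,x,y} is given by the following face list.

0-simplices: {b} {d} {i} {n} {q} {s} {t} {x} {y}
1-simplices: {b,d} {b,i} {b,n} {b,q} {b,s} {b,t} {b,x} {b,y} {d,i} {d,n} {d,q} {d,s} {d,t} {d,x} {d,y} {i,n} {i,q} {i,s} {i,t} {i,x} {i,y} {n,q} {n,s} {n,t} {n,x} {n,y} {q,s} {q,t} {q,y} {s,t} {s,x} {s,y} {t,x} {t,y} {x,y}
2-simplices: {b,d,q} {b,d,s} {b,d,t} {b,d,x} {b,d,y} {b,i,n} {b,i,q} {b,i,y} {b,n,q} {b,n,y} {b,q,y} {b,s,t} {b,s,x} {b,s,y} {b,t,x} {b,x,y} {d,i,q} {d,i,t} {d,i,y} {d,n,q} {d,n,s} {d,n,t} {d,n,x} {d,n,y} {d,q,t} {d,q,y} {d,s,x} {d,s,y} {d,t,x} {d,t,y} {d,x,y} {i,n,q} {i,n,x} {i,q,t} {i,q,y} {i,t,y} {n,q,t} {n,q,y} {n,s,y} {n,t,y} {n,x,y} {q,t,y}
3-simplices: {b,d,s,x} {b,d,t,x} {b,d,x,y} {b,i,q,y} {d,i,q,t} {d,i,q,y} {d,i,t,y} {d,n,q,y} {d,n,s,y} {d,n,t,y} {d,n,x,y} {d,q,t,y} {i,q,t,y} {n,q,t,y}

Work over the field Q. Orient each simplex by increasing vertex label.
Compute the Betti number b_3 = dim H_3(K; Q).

n_0=9 n_1=35 n_2=42 n_3=14  [Q]
∂1: piv[bd,bi,bn,bq,bs,bt,bx,by] rk=8  ker:di,dn,dq,ds,dt,dx,dy,in,iq,is,it,ix,iy,nq,ns,nt,nx,ny,qs,qt,qy,st,sx,sy,tx,ty,xy
∂2: piv[bdq,bds,bdt,bdx,bdy,bin,biq,biy,bnq,bny,bqy,bst,bsx,bsy,btx,bxy,diq,dit,dnq,dns,dnt,dnx,dqt,dty,inx] rk=25  ker:diy,dny,dqy,dsx,dsy,dtx,dxy,inq,iqt,iqy,ity,nqt,nqy,nsy,nty,nxy,qty
∂3: piv[bdsx,bdtx,bdxy,biqy,diqt,diqy,dity,dnqy,dnsy,dnty,dnxy,dqty,nqty] rk=13  ker:iqty
b_3=(14−13)−0=1

b_3=1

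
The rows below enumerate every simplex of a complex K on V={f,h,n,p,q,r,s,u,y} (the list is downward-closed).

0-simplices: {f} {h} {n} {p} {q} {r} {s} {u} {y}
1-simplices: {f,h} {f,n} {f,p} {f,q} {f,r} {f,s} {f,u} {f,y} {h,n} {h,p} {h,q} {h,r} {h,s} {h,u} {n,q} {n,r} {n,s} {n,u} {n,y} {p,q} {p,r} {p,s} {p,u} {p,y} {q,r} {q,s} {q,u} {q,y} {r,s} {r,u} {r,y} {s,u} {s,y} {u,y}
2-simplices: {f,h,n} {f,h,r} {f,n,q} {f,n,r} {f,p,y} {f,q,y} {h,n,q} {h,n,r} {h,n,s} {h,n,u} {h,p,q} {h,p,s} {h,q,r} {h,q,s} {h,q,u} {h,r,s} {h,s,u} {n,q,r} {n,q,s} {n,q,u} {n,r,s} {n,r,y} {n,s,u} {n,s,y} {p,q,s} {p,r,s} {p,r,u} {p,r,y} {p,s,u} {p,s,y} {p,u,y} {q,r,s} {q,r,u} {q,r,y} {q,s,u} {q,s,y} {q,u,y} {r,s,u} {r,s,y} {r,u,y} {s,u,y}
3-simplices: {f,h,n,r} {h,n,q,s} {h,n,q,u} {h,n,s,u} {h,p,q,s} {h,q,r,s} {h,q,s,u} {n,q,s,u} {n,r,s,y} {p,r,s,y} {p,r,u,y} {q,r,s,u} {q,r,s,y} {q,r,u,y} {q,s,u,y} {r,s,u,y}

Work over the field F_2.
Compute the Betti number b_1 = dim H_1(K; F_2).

n_0=9 n_1=34 n_2=41 n_3=16  [Z2]
∂1: piv[fh,fn,fp,fq,fr,fs,fu,fy] rk=8  ker:hn,hp,hq,hr,hs,hu,nq,nr,ns,nu,ny,pq,pr,ps,pu,py,qr,qs,qu,qy,rs,ru,ry,su,sy,uy
∂2: piv[fhn,fhr,fnq,fnr,fpy,fqy,hnq,hns,hnu,hpq,hps,hqr,hqs,hqu,hrs,hsu,nry,nsy,prs,pru,pry,psu,puy,qry] rk=24  ker:hnr,nqr,nqs,nqu,nrs,nsu,pqs,psy,qrs,qru,qsu,qsy,quy,rsu,rsy,ruy,suy
∂3: piv[fhnr,hnqs,hnqu,hnsu,hpqs,hqrs,hqsu,nrsy,prsy,pruy,qrsu,qrsy,qruy,qsuy] rk=14  ker:nqsu,rsuy
b_1=(34−8)−24=2

b_1=2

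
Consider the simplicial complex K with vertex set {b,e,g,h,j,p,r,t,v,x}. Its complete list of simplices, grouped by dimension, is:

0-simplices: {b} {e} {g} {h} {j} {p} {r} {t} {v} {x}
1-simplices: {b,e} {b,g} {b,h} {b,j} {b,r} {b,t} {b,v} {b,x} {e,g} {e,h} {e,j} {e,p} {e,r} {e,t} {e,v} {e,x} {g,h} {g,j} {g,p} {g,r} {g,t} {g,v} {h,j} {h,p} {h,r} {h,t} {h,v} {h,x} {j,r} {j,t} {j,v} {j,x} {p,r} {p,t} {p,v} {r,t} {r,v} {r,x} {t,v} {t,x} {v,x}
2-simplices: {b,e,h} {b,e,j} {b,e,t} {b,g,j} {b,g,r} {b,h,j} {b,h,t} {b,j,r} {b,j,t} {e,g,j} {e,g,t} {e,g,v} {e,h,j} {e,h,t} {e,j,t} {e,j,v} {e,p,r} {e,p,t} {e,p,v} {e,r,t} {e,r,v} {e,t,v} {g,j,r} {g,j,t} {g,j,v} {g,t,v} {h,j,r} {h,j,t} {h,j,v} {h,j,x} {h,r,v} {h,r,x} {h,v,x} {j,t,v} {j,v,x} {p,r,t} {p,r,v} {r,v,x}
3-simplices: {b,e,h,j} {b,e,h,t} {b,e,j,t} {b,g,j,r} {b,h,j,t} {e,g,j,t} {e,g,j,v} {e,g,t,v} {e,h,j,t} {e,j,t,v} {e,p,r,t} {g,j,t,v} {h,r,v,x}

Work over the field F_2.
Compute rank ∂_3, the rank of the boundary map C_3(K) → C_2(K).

rank∂_3=11

n_0=10 n_1=41 n_2=38 n_3=13  [Z2]
∂1: piv[be,bg,bh,bj,br,bt,bv,bx,ep] rk=9  ker:eg,eh,ej,er,et,ev,ex,gh,gj,gp,gr,gt,gv,hj,hp,hr,ht,hv,hx,jr,jt,jv,jx,pr,pt,pv,rt,rv,rx,tv,tx,vx
∂2: piv[beh,bej,bet,bgj,bgr,bhj,bht,bjr,bjt,egj,egt,egv,ejv,epr,ept,epv,ert,erv,etv,hjr,hjv,hjx,hrv,hrx,hvx] rk=25  ker:ehj,eht,ejt,gjr,gjt,gjv,gtv,hjt,jtv,jvx,prt,prv,rvx
∂3: piv[behj,beht,bejt,bgjr,bhjt,egjt,egjv,egtv,ejtv,eprt,hrvx] rk=11  ker:ehjt,gjtv
rk∂_3=11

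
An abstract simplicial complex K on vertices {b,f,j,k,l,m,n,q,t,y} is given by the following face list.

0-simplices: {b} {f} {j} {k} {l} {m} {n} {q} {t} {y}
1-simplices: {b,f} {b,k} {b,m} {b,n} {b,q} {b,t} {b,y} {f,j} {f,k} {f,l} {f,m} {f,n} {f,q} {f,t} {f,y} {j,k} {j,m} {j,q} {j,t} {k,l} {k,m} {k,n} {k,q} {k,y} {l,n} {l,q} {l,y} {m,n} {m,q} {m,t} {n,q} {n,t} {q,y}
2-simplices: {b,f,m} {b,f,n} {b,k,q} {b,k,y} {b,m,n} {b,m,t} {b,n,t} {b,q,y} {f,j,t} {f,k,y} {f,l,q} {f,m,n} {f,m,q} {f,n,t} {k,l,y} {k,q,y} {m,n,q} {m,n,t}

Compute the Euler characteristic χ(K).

n_0=10 n_1=33 n_2=18
χ=+10−33+18=-5

χ(K)=-5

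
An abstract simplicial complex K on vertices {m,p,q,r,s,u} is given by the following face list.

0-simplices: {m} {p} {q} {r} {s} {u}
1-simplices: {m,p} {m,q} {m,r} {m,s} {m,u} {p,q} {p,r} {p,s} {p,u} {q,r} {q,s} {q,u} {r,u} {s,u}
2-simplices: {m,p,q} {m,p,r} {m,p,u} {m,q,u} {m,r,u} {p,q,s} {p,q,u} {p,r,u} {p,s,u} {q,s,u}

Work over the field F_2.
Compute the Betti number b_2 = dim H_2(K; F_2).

n_0=6 n_1=14 n_2=10  [Z2]
∂1: piv[mp,mq,mr,ms,mu] rk=5  ker:pq,pr,ps,pu,qr,qs,qu,ru,su
∂2: piv[mpq,mpr,mpu,mqu,mru,pqs,psu] rk=7  ker:pqu,pru,qsu
b_2=(10−7)−0=3

b_2=3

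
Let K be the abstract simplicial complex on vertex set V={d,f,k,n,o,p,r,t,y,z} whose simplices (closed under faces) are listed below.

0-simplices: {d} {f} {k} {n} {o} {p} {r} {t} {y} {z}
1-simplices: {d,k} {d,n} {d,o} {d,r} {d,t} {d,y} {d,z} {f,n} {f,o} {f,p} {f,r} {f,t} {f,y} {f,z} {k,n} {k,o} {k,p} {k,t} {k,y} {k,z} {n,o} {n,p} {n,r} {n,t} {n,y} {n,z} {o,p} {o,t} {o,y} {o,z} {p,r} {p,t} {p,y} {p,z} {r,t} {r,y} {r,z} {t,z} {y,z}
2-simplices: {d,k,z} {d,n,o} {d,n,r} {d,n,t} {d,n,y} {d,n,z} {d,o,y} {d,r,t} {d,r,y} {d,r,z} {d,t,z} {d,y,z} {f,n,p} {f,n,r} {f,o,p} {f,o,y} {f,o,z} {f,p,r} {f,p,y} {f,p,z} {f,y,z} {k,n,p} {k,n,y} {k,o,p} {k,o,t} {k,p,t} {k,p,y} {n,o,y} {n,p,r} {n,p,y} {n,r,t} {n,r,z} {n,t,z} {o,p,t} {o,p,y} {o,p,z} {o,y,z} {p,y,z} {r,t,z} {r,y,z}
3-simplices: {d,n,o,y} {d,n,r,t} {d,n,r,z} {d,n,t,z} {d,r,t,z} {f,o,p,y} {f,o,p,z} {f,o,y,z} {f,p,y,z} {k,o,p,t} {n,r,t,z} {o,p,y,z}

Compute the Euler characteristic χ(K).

χ(K)=-1

n_0=10 n_1=39 n_2=40 n_3=12
χ=+10−39+40−12=-1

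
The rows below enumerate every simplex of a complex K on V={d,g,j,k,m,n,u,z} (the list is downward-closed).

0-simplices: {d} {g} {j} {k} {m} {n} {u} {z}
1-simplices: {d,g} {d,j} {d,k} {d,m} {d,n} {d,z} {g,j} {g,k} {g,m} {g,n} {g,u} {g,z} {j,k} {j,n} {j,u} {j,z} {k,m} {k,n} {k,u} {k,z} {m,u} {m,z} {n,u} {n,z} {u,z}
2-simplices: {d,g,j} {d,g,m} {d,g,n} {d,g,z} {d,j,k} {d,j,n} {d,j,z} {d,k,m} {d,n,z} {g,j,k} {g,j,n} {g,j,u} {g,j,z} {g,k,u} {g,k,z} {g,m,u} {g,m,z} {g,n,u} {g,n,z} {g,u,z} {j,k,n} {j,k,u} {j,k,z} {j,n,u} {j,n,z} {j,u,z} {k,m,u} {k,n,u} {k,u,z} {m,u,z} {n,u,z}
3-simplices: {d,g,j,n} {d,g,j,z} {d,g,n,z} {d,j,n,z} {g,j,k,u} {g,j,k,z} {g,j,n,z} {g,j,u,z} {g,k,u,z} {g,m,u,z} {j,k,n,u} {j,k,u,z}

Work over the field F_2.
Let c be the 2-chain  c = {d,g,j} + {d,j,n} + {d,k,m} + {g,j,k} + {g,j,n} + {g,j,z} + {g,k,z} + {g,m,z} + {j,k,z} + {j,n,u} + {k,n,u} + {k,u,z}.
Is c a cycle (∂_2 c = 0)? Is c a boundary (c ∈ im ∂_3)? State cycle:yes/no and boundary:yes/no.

cycle:no boundary:no

n_0=8 n_1=25 n_2=31 n_3=12  [Z2]
∂1: piv[dg,dj,dk,dm,dn,dz,gu] rk=7  ker:gj,gk,gm,gn,gz,jk,jn,ju,jz,km,kn,ku,kz,mu,mz,nu,nz,uz
∂2: piv[dgj,dgm,dgn,dgz,djk,djn,djz,dkm,dnz,gjk,gju,gku,gkz,gmu,gmz,gnu,guz,jkn] rk=18  ker:gjn,gjz,gnz,jku,jkz,jnu,jnz,juz,kmu,knu,kuz,muz,nuz
∂3: piv[dgjn,dgjz,dgnz,djnz,gjku,gjkz,gjuz,gkuz,gmuz,jknu] rk=10  ker:gjnz,jkuz
∂2c = {d,g} + {d,k} + {d,m} + {d,n} + {g,m} + {g,n} + {g,z} + {j,n} + {j,u} + {k,m} + {k,n} + {k,z} + {m,z} + {u,z}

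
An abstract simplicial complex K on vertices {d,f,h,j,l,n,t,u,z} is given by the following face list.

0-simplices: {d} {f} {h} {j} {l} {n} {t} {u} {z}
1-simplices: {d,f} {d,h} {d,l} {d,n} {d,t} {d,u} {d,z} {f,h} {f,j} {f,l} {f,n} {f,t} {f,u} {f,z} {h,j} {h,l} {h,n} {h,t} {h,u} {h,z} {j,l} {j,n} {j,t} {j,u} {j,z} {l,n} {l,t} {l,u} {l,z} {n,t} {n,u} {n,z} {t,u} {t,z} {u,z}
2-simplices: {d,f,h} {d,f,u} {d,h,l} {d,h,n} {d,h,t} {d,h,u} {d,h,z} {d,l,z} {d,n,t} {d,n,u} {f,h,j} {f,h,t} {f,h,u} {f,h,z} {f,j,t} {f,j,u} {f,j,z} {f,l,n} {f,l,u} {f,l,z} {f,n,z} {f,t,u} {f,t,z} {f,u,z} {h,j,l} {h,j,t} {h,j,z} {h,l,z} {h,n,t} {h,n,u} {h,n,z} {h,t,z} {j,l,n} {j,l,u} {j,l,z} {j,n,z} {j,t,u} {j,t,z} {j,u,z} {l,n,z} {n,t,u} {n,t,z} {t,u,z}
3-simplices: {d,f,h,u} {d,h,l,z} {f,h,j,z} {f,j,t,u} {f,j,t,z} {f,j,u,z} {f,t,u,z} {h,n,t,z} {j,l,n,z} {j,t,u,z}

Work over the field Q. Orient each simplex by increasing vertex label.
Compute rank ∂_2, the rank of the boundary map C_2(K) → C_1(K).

n_0=9 n_1=35 n_2=43 n_3=10  [Q]
∂1: piv[df,dh,dl,dn,dt,du,dz,fj] rk=8  ker:fh,fl,fn,ft,fu,fz,hj,hl,hn,ht,hu,hz,jl,jn,jt,ju,jz,ln,lt,lu,lz,nt,nu,nz,tu,tz,uz
∂2: piv[dfh,dfu,dhl,dhn,dht,dhu,dhz,dlz,dnt,dnu,fhj,fht,fhz,fjt,fju,fjz,fln,flu,flz,fnz,ftu,ftz,fuz,hjl,hnz,jln] rk=26  ker:fhu,hjt,hjz,hlz,hnt,hnu,htz,jlu,jlz,jnz,jtu,jtz,juz,lnz,ntu,ntz,tuz
∂3: piv[dfhu,dhlz,fhjz,fjtu,fjtz,fjuz,ftuz,hntz,jlnz] rk=9  ker:jtuz
rk∂_2=26

rank∂_2=26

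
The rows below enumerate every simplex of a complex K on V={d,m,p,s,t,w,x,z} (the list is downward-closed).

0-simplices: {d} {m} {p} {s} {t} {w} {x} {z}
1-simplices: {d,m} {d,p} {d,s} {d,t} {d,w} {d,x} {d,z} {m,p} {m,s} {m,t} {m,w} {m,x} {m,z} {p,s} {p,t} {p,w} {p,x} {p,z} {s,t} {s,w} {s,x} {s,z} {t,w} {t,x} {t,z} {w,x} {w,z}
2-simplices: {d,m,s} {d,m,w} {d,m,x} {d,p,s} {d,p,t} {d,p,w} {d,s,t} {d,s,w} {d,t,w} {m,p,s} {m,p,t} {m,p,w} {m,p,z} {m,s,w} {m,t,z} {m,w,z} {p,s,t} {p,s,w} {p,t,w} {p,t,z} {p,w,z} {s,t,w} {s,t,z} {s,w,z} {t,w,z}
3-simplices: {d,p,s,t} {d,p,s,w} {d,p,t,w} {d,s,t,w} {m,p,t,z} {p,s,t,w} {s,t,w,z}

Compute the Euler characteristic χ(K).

χ(K)=-1

n_0=8 n_1=27 n_2=25 n_3=7
χ=+8−27+25−7=-1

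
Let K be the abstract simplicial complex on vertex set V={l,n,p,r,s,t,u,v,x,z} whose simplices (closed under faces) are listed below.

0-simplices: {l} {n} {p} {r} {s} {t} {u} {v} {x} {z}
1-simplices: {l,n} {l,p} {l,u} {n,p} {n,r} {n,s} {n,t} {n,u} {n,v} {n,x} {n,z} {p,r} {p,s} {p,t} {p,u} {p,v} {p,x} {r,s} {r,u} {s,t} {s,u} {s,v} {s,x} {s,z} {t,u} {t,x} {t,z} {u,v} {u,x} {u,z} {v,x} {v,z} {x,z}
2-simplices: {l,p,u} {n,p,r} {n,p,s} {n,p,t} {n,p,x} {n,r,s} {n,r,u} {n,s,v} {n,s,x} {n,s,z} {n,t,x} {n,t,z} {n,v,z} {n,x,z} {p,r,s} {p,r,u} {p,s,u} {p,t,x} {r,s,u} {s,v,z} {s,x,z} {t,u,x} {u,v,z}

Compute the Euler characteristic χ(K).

n_0=10 n_1=33 n_2=23
χ=+10−33+23=0

χ(K)=0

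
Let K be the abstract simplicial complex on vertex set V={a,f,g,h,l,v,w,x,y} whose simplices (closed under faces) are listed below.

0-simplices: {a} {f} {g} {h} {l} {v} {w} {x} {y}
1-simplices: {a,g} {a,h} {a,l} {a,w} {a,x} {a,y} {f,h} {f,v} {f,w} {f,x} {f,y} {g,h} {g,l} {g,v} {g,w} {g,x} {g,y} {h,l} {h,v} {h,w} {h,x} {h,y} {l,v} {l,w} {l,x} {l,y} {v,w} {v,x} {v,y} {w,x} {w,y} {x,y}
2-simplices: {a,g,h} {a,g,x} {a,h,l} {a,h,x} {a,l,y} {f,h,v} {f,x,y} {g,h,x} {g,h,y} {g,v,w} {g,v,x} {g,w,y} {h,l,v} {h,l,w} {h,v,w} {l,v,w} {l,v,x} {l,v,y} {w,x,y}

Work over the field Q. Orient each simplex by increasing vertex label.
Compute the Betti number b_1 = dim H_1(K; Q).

b_1=7

n_0=9 n_1=32 n_2=19  [Q]
∂1: piv[ag,ah,al,aw,ax,ay,fh,fv] rk=8  ker:fw,fx,fy,gh,gl,gv,gw,gx,gy,hl,hv,hw,hx,hy,lv,lw,lx,ly,vw,vx,vy,wx,wy,xy
∂2: piv[agh,agx,ahl,ahx,aly,fhv,fxy,ghy,gvw,gvx,gwy,hlv,hlw,hvw,lvx,lvy,wxy] rk=17  ker:ghx,lvw
b_1=(32−8)−17=7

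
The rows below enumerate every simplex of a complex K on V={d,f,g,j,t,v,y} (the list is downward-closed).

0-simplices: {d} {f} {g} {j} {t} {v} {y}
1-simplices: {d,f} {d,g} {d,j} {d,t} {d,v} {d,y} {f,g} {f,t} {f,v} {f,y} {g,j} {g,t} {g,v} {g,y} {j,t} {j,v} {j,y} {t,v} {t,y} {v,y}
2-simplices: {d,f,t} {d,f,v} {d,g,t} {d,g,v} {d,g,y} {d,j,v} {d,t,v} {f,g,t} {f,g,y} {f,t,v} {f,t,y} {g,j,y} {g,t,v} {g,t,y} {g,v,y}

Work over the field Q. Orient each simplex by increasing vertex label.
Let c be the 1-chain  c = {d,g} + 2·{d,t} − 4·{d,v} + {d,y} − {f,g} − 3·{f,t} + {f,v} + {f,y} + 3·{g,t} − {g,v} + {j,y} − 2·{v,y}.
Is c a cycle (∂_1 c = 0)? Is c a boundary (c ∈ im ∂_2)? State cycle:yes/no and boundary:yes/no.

cycle:no boundary:no

n_0=7 n_1=20 n_2=15  [Q]
∂1: piv[df,dg,dj,dt,dv,dy] rk=6  ker:fg,ft,fv,fy,gj,gt,gv,gy,jt,jv,jy,tv,ty,vy
∂2: piv[dft,dfv,dgt,dgv,dgy,djv,dtv,fgt,fgy,fty,gjy,gvy] rk=12  ker:ftv,gtv,gty
∂1c = 2·{f} − 2·{g} − {j} + 2·{t} − 2·{v} + {y}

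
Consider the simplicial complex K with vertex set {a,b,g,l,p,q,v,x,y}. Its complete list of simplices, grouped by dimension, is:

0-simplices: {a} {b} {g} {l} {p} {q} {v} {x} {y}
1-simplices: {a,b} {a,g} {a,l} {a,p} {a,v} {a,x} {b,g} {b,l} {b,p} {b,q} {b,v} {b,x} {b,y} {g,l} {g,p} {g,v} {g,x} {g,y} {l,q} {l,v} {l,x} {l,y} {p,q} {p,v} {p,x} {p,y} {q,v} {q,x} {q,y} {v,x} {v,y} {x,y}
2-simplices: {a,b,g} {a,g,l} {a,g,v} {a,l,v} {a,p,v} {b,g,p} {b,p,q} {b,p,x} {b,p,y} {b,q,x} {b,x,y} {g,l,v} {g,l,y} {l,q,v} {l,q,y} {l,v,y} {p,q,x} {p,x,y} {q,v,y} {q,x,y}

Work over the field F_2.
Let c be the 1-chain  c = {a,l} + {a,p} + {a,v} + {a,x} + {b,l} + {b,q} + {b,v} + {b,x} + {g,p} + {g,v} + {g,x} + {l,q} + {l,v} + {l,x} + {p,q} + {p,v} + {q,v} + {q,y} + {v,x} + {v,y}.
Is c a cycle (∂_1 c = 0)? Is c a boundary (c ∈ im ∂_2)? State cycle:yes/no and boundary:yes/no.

cycle:no boundary:no

n_0=9 n_1=32 n_2=20  [Z2]
∂1: piv[ab,ag,al,ap,av,ax,bq,by] rk=8  ker:bg,bl,bp,bv,bx,gl,gp,gv,gx,gy,lq,lv,lx,ly,pq,pv,px,py,qv,qx,qy,vx,vy,xy
∂2: piv[abg,agl,agv,alv,apv,bgp,bpq,bpx,bpy,bqx,bxy,gly,lqv,lqy,lvy,qxy] rk=16  ker:glv,pqx,pxy,qvy
∂1c = {g} + {l} + {q} + {x}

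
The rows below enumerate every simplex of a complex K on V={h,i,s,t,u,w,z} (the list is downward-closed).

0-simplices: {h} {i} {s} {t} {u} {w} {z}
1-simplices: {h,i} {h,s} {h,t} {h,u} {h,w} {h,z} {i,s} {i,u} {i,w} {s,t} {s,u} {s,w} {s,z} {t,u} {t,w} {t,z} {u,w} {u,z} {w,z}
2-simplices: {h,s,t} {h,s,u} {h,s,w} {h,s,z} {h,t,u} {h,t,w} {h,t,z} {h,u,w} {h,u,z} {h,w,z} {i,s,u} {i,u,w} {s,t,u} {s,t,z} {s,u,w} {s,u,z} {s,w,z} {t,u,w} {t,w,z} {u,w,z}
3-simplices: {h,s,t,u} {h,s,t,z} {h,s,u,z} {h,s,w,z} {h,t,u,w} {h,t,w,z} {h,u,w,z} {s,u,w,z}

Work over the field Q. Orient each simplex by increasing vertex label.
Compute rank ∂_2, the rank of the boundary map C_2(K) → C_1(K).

rank∂_2=12

n_0=7 n_1=19 n_2=20 n_3=8  [Q]
∂1: piv[hi,hs,ht,hu,hw,hz] rk=6  ker:is,iu,iw,st,su,sw,sz,tu,tw,tz,uw,uz,wz
∂2: piv[hst,hsu,hsw,hsz,htu,htw,htz,huw,huz,hwz,isu,iuw] rk=12  ker:stu,stz,suw,suz,swz,tuw,twz,uwz
∂3: piv[hstu,hstz,hsuz,hswz,htuw,htwz,huwz,suwz] rk=8
rk∂_2=12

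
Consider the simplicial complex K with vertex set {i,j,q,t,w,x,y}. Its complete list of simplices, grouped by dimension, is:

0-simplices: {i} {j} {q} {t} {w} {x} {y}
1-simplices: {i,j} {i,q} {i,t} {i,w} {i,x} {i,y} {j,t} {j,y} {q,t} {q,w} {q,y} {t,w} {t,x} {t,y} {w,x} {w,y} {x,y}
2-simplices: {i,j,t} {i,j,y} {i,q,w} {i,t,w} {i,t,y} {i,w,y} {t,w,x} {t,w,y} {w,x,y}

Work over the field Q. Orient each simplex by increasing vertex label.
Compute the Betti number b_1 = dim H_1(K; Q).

b_1=3

n_0=7 n_1=17 n_2=9  [Q]
∂1: piv[ij,iq,it,iw,ix,iy] rk=6  ker:jt,jy,qt,qw,qy,tw,tx,ty,wx,wy,xy
∂2: piv[ijt,ijy,iqw,itw,ity,iwy,twx,wxy] rk=8  ker:twy
b_1=(17−6)−8=3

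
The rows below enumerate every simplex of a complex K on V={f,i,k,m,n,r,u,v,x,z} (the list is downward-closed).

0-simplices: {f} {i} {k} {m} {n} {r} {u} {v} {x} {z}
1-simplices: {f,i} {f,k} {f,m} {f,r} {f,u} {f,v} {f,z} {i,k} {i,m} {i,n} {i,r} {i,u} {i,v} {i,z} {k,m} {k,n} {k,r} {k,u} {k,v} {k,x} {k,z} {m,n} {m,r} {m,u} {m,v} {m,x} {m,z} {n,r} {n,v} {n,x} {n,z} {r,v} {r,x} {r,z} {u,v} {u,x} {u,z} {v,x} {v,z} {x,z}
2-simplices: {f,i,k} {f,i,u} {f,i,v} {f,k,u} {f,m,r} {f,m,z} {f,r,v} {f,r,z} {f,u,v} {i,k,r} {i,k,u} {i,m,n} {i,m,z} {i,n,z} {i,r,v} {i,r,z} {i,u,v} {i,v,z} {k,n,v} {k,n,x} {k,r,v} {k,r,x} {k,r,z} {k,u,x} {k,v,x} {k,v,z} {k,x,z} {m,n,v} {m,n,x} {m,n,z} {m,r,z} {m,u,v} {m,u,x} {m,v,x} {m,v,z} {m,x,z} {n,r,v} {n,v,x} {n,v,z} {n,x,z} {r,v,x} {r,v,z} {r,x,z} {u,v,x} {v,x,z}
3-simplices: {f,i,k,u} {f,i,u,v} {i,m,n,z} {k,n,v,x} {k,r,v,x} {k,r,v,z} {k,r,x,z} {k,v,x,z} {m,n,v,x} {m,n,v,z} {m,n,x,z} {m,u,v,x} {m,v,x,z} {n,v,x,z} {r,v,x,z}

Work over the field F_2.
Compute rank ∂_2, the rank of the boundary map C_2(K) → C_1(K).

n_0=10 n_1=40 n_2=45 n_3=15  [Z2]
∂1: piv[fi,fk,fm,fr,fu,fv,fz,in,kx] rk=9  ker:ik,im,ir,iu,iv,iz,km,kn,kr,ku,kv,kz,mn,mr,mu,mv,mx,mz,nr,nv,nx,nz,rv,rx,rz,uv,ux,uz,vx,vz,xz
∂2: piv[fik,fiu,fiv,fku,fmr,fmz,frv,frz,fuv,ikr,imn,imz,inz,irv,irz,ivz,knv,knx,krv,krx,krz,kux,kvx,kxz,mnv,mnx,muv,mvz,nrv] rk=29  ker:iku,iuv,kvz,mnz,mrz,mux,mvx,mxz,nvx,nvz,nxz,rvx,rvz,rxz,uvx,vxz
∂3: piv[fiku,fiuv,imnz,knvx,krvx,krvz,krxz,kvxz,mnvx,mnvz,mnxz,muvx,mvxz] rk=13  ker:nvxz,rvxz
rk∂_2=29

rank∂_2=29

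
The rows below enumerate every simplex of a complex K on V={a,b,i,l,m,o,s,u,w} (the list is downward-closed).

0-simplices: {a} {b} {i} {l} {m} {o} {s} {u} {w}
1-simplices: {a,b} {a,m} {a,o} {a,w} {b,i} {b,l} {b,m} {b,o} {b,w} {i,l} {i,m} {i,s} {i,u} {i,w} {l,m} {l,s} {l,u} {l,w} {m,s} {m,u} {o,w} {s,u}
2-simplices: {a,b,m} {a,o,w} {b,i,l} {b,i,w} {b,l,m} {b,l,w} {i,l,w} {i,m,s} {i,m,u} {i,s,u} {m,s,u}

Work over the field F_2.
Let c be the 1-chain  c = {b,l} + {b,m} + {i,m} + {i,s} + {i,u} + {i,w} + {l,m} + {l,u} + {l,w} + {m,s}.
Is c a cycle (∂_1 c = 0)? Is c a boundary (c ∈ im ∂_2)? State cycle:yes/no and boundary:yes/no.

cycle:yes boundary:no

n_0=9 n_1=22 n_2=11  [Z2]
∂1: piv[ab,am,ao,aw,bi,bl,is,iu] rk=8  ker:bm,bo,bw,il,im,iw,lm,ls,lu,lw,ms,mu,ow,su
∂2: piv[abm,aow,bil,biw,blm,blw,ims,imu,isu] rk=9  ker:ilw,msu
∂1c = 0
c vs im∂2: residual ≠ 0 ⇒ not boundary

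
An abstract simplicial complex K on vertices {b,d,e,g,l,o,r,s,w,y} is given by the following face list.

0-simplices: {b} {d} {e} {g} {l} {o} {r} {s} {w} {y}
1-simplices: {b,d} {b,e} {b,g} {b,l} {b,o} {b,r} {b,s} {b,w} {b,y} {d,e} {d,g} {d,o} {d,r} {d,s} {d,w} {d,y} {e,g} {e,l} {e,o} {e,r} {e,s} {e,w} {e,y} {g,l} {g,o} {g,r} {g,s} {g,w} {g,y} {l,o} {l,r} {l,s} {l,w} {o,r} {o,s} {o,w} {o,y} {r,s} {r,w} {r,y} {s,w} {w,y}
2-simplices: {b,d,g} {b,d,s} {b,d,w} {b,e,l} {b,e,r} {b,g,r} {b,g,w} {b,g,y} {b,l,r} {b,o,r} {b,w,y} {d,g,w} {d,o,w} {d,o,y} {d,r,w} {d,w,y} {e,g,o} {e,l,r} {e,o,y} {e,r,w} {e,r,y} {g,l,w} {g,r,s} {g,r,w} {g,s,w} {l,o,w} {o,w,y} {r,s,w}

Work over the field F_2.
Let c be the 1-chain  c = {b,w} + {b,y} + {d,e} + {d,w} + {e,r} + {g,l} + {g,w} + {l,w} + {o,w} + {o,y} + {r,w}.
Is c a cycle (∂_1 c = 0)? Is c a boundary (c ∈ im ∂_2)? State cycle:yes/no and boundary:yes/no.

cycle:yes boundary:no

n_0=10 n_1=42 n_2=28  [Z2]
∂1: piv[bd,be,bg,bl,bo,br,bs,bw,by] rk=9  ker:de,dg,do,dr,ds,dw,dy,eg,el,eo,er,es,ew,ey,gl,go,gr,gs,gw,gy,lo,lr,ls,lw,or,os,ow,oy,rs,rw,ry,sw,wy
∂2: piv[bdg,bds,bdw,bel,ber,bgr,bgw,bgy,blr,bor,bwy,dow,doy,drw,dwy,ego,eoy,erw,ery,glw,grs,grw,gsw,low] rk=24  ker:dgw,elr,owy,rsw
∂1c = 0
c vs im∂2: residual ≠ 0 ⇒ not boundary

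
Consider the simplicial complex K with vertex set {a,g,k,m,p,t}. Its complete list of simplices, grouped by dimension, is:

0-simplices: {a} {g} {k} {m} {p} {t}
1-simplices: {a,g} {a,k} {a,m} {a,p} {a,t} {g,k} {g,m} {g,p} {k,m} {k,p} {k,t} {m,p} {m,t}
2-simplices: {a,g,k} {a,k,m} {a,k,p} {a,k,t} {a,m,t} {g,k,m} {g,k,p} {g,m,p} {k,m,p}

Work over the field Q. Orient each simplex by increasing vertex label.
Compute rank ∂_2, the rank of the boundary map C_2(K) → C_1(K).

n_0=6 n_1=13 n_2=9  [Q]
∂1: piv[ag,ak,am,ap,at] rk=5  ker:gk,gm,gp,km,kp,kt,mp,mt
∂2: piv[agk,akm,akp,akt,amt,gkm,gkp,gmp] rk=8  ker:kmp
rk∂_2=8

rank∂_2=8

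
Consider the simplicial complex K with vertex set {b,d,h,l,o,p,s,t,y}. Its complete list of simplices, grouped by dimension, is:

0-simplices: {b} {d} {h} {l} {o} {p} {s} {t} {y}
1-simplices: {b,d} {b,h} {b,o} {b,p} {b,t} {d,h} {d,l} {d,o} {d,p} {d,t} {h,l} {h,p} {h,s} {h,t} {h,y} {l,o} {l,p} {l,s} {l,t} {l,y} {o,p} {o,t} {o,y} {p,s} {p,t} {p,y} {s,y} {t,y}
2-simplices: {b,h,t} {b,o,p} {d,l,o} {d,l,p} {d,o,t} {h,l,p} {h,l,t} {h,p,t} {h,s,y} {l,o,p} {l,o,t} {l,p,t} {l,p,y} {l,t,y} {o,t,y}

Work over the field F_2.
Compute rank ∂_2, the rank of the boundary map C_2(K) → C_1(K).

rank∂_2=14

n_0=9 n_1=28 n_2=15  [Z2]
∂1: piv[bd,bh,bo,bp,bt,dl,hs,hy] rk=8  ker:dh,do,dp,dt,hl,hp,ht,lo,lp,ls,lt,ly,op,ot,oy,ps,pt,py,sy,ty
∂2: piv[bht,bop,dlo,dlp,dot,hlp,hlt,hpt,hsy,lop,lot,lpy,lty,oty] rk=14  ker:lpt
rk∂_2=14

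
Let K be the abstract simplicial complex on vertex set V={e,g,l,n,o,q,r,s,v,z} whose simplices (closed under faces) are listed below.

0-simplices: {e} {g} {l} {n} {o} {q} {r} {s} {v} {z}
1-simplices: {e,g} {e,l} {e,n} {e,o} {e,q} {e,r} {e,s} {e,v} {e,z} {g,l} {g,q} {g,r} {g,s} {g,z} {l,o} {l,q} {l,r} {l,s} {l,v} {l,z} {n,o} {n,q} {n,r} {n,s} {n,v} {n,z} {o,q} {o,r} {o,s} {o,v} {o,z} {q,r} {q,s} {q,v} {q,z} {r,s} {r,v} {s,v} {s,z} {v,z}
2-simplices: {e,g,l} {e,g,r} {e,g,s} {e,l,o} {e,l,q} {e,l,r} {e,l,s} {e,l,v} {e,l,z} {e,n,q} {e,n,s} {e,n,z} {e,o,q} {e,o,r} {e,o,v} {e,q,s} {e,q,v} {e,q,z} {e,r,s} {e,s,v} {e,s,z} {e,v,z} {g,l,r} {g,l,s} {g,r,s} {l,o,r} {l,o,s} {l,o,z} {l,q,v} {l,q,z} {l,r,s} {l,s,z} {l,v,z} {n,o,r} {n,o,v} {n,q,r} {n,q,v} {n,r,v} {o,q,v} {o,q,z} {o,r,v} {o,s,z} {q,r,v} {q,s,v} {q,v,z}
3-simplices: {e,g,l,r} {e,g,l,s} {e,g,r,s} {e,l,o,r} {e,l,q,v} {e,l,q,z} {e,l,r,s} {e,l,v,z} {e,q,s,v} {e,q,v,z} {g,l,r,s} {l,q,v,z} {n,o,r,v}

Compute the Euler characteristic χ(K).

χ(K)=2

n_0=10 n_1=40 n_2=45 n_3=13
χ=+10−40+45−13=2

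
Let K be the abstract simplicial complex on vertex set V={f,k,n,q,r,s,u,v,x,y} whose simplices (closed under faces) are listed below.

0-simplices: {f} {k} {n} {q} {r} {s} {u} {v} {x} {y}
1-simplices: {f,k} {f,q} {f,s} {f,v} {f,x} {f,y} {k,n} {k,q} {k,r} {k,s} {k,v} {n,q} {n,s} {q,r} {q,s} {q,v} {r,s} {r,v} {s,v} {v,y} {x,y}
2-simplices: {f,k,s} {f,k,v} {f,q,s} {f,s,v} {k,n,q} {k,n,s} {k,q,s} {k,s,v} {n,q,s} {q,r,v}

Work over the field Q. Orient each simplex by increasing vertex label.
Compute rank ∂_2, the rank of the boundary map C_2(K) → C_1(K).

rank∂_2=8

n_0=10 n_1=21 n_2=10  [Q]
∂1: piv[fk,fq,fs,fv,fx,fy,kn,kr] rk=8  ker:kq,ks,kv,nq,ns,qr,qs,qv,rs,rv,sv,vy,xy
∂2: piv[fks,fkv,fqs,fsv,knq,kns,kqs,qrv] rk=8  ker:ksv,nqs
rk∂_2=8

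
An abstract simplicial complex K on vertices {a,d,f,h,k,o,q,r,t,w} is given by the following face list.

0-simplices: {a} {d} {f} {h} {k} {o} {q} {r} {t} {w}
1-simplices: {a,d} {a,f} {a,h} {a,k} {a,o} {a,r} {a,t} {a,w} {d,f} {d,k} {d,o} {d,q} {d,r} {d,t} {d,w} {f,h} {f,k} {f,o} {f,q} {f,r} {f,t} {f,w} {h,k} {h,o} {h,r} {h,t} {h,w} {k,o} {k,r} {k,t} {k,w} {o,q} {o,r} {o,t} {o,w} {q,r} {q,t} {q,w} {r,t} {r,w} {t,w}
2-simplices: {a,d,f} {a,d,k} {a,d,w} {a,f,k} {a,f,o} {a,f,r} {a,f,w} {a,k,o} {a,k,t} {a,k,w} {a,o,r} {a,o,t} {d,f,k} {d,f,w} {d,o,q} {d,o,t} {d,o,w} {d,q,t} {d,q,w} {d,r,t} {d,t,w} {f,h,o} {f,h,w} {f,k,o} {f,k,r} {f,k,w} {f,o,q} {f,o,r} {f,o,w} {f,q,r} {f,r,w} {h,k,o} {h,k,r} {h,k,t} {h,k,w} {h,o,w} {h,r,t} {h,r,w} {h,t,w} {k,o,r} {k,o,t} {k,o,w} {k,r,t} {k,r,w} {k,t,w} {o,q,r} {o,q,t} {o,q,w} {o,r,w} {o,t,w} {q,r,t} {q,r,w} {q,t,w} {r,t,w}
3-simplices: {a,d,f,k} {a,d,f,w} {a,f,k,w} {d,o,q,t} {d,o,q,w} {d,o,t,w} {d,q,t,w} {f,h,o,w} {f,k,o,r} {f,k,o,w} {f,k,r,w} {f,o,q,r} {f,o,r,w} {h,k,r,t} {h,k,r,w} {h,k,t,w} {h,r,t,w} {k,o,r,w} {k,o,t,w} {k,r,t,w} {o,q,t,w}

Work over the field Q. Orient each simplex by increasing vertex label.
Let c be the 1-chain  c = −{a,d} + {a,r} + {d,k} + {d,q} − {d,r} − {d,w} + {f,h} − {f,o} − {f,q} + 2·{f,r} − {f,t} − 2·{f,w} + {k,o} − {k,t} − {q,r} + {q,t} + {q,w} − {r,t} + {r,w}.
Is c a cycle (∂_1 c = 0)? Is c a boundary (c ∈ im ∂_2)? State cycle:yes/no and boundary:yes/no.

n_0=10 n_1=41 n_2=54 n_3=21  [Q]
∂1: piv[ad,af,ah,ak,ao,ar,at,aw,dq] rk=9  ker:df,dk,do,dr,dt,dw,fh,fk,fo,fq,fr,ft,fw,hk,ho,hr,ht,hw,ko,kr,kt,kw,oq,or,ot,ow,qr,qt,qw,rt,rw,tw
∂2: piv[adf,adk,adw,afk,afo,afr,afw,ako,akt,akw,aor,aot,doq,dot,dow,dqt,dqw,drt,dtw,fho,fhw,fkr,foq,fow,fqr,frw,hko,hkr,hkt,hrt] rk=30  ker:dfk,dfw,fko,fkw,for,hkw,how,hrw,htw,kor,kot,kow,krt,krw,ktw,oqr,oqt,oqw,orw,otw,qrt,qrw,qtw,rtw
∂3: piv[adfk,adfw,afkw,doqt,doqw,dotw,dqtw,fhow,fkor,fkow,fkrw,foqr,forw,hkrt,hkrw,hktw,hrtw,kotw] rk=18  ker:korw,krtw,oqtw
∂1c = −{d} + 2·{f} + {h} + {k} − {q} + {r} − 2·{t} − {w}

cycle:no boundary:no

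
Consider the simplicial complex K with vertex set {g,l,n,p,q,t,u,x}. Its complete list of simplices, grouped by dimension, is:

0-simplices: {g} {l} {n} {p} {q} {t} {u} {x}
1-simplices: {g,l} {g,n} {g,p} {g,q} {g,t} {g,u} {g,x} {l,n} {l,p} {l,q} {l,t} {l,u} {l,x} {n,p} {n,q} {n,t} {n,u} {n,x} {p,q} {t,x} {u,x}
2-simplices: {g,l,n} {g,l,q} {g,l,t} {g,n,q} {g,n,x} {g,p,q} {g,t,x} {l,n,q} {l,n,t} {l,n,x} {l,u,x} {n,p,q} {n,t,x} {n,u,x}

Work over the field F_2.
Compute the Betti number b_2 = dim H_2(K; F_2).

b_2=2

n_0=8 n_1=21 n_2=14  [Z2]
∂1: piv[gl,gn,gp,gq,gt,gu,gx] rk=7  ker:ln,lp,lq,lt,lu,lx,np,nq,nt,nu,nx,pq,tx,ux
∂2: piv[gln,glq,glt,gnq,gnx,gpq,gtx,lnt,lnx,lux,npq,nux] rk=12  ker:lnq,ntx
b_2=(14−12)−0=2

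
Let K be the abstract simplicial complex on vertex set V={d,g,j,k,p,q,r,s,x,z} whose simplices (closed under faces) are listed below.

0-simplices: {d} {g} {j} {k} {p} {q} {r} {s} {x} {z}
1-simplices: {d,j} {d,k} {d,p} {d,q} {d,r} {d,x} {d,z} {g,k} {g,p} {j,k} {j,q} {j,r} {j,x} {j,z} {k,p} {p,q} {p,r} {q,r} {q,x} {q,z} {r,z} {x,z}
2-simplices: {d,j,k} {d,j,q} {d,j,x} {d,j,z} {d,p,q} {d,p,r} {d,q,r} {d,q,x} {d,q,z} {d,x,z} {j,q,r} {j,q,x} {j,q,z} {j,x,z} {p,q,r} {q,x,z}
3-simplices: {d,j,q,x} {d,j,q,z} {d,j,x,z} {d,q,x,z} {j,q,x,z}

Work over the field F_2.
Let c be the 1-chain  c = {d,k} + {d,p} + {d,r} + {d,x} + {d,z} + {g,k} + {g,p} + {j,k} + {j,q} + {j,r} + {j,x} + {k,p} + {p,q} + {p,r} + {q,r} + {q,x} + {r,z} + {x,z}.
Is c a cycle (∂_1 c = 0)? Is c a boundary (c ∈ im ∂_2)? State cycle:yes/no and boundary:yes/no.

n_0=10 n_1=22 n_2=16 n_3=5  [Z2]
∂1: piv[dj,dk,dp,dq,dr,dx,dz,gk] rk=8  ker:gp,jk,jq,jr,jx,jz,kp,pq,pr,qr,qx,qz,rz,xz
∂2: piv[djk,djq,djx,djz,dpq,dpr,dqr,dqx,dqz,dxz,jqr] rk=11  ker:jqx,jqz,jxz,pqr,qxz
∂3: piv[djqx,djqz,djxz,dqxz] rk=4  ker:jqxz
∂1c = {d} + {p} + {r} + {z}

cycle:no boundary:no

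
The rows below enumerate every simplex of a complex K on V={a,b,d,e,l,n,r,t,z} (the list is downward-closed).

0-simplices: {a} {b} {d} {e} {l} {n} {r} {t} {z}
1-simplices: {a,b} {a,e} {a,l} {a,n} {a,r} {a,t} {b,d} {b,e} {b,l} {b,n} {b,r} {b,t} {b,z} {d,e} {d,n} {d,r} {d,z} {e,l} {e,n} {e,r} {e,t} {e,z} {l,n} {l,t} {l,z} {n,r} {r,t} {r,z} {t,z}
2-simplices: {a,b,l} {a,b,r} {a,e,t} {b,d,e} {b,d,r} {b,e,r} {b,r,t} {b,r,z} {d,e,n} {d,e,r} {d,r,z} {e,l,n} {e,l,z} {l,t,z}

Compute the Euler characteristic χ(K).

n_0=9 n_1=29 n_2=14
χ=+9−29+14=-6

χ(K)=-6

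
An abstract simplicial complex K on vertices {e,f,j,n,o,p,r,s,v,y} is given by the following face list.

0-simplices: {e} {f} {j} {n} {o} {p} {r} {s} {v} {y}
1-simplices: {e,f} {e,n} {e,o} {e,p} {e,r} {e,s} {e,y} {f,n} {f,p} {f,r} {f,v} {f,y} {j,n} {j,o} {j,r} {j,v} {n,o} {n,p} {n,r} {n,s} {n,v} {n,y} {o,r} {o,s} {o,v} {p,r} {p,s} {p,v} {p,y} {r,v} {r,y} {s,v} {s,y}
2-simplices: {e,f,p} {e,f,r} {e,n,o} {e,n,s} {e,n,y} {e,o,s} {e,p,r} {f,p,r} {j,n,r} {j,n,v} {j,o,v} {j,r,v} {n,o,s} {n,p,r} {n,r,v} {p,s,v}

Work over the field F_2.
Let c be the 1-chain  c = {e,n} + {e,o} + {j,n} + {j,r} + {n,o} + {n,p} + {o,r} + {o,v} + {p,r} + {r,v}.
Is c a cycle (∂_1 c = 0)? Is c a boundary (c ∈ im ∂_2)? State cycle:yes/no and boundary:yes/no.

cycle:yes boundary:no

n_0=10 n_1=33 n_2=16  [Z2]
∂1: piv[ef,en,eo,ep,er,es,ey,fv,jn] rk=9  ker:fn,fp,fr,fy,jo,jr,jv,no,np,nr,ns,nv,ny,or,os,ov,pr,ps,pv,py,rv,ry,sv,sy
∂2: piv[efp,efr,eno,ens,eny,eos,epr,jnr,jnv,jov,jrv,npr,psv] rk=13  ker:fpr,nos,nrv
∂1c = 0
c vs im∂2: residual ≠ 0 ⇒ not boundary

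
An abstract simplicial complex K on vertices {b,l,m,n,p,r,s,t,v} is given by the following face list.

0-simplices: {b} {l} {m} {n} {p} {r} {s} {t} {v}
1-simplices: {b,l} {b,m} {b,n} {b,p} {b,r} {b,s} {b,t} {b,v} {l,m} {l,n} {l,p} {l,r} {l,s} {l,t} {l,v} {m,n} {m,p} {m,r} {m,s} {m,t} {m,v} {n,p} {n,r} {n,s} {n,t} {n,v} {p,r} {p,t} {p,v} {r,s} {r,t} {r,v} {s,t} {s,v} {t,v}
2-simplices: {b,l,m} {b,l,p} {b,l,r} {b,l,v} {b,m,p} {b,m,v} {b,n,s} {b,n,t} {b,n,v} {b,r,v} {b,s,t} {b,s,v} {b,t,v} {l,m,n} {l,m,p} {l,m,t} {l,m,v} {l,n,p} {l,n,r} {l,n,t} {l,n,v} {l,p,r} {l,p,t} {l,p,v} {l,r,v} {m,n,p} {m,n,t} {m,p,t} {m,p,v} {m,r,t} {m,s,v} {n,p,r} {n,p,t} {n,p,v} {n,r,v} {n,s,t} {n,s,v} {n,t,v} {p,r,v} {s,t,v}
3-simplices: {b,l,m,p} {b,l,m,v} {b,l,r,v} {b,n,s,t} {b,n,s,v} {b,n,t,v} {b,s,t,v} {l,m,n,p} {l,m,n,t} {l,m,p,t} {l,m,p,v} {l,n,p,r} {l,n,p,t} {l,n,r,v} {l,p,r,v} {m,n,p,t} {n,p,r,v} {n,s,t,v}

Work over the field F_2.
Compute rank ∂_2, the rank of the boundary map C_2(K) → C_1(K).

n_0=9 n_1=35 n_2=40 n_3=18  [Z2]
∂1: piv[bl,bm,bn,bp,br,bs,bt,bv] rk=8  ker:lm,ln,lp,lr,ls,lt,lv,mn,mp,mr,ms,mt,mv,np,nr,ns,nt,nv,pr,pt,pv,rs,rt,rv,st,sv,tv
∂2: piv[blm,blp,blr,blv,bmp,bmv,bns,bnt,bnv,brv,bst,bsv,btv,lmn,lmt,lnp,lnr,lnt,lnv,lpr,lpt,lpv,mrt,msv] rk=24  ker:lmp,lmv,lrv,mnp,mnt,mpt,mpv,npr,npt,npv,nrv,nst,nsv,ntv,prv,stv
∂3: piv[blmp,blmv,blrv,bnst,bnsv,bntv,bstv,lmnp,lmnt,lmpt,lmpv,lnpr,lnpt,lnrv,lprv,nprv] rk=16  ker:mnpt,nstv
rk∂_2=24

rank∂_2=24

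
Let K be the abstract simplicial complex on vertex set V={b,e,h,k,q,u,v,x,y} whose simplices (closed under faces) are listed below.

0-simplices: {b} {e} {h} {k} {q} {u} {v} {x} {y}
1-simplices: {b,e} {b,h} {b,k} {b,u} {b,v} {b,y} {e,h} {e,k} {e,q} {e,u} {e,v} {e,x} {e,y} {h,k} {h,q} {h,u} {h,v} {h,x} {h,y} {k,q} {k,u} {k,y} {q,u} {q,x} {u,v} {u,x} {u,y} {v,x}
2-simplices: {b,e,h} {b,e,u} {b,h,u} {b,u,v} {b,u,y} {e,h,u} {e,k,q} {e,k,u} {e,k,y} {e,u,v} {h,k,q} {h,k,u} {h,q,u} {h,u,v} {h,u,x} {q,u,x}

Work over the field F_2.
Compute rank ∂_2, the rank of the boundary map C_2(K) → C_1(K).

n_0=9 n_1=28 n_2=16  [Z2]
∂1: piv[be,bh,bk,bu,bv,by,eq,ex] rk=8  ker:eh,ek,eu,ev,ey,hk,hq,hu,hv,hx,hy,kq,ku,ky,qu,qx,uv,ux,uy,vx
∂2: piv[beh,beu,bhu,buv,buy,ekq,eku,eky,euv,hkq,hku,hqu,huv,hux,qux] rk=15  ker:ehu
rk∂_2=15

rank∂_2=15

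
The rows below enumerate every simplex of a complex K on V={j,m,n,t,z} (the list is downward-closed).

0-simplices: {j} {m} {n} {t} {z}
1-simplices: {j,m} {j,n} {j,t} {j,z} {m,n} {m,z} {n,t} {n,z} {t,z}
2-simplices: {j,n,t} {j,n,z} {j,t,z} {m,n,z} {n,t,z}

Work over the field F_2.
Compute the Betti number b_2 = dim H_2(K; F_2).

b_2=1

n_0=5 n_1=9 n_2=5  [Z2]
∂1: piv[jm,jn,jt,jz] rk=4  ker:mn,mz,nt,nz,tz
∂2: piv[jnt,jnz,jtz,mnz] rk=4  ker:ntz
b_2=(5−4)−0=1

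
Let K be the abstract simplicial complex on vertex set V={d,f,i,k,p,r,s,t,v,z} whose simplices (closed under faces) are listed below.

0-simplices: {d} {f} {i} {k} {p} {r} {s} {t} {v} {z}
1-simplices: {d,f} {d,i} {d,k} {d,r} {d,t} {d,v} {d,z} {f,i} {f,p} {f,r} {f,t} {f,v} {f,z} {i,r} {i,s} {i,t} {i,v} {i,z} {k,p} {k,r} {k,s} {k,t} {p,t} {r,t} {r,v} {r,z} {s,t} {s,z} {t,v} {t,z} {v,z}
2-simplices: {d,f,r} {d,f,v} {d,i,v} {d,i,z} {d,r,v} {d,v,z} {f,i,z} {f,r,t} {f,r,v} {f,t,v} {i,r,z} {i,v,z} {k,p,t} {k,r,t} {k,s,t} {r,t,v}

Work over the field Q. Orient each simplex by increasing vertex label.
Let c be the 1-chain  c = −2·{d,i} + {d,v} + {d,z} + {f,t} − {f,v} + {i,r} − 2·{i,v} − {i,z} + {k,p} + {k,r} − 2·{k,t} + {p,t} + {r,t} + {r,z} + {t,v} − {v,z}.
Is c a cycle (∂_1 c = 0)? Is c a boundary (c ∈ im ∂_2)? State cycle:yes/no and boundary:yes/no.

n_0=10 n_1=31 n_2=16  [Q]
∂1: piv[df,di,dk,dr,dt,dv,dz,fp,is] rk=9  ker:fi,fr,ft,fv,fz,ir,it,iv,iz,kp,kr,ks,kt,pt,rt,rv,rz,st,sz,tv,tz,vz
∂2: piv[dfr,dfv,div,diz,drv,dvz,fiz,frt,ftv,irz,kpt,krt,kst] rk=13  ker:frv,ivz,rtv
∂1c = 0
c vs im∂2: reduces to 0 ⇒ boundary

cycle:yes boundary:yes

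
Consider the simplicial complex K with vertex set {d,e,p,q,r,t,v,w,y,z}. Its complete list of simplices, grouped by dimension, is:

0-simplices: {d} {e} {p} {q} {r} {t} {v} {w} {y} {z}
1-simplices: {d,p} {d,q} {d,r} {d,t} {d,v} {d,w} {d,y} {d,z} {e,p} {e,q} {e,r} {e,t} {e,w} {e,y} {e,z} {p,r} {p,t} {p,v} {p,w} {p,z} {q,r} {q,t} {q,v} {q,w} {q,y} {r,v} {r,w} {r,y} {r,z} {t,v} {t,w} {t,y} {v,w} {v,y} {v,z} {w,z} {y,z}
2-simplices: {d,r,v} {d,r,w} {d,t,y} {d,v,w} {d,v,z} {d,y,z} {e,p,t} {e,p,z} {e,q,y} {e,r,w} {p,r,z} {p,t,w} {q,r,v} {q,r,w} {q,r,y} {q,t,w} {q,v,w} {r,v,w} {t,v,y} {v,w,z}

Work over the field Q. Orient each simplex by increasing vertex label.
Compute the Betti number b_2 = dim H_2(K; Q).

b_2=2

n_0=10 n_1=37 n_2=20  [Q]
∂1: piv[dp,dq,dr,dt,dv,dw,dy,dz,ep] rk=9  ker:eq,er,et,ew,ey,ez,pr,pt,pv,pw,pz,qr,qt,qv,qw,qy,rv,rw,ry,rz,tv,tw,ty,vw,vy,vz,wz,yz
∂2: piv[drv,drw,dty,dvw,dvz,dyz,ept,epz,eqy,erw,prz,ptw,qrv,qrw,qry,qtw,tvy,vwz] rk=18  ker:qvw,rvw
b_2=(20−18)−0=2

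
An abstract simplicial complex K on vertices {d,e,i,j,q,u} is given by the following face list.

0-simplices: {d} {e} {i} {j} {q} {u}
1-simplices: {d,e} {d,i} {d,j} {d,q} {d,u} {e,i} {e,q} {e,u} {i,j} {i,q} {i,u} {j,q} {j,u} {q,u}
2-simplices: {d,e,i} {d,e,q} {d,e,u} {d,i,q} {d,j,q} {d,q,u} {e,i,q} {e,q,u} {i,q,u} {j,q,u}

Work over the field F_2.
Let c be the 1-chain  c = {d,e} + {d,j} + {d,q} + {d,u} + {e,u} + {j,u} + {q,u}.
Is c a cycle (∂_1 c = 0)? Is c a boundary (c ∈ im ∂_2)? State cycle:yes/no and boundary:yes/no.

cycle:yes boundary:yes

n_0=6 n_1=14 n_2=10  [Z2]
∂1: piv[de,di,dj,dq,du] rk=5  ker:ei,eq,eu,ij,iq,iu,jq,ju,qu
∂2: piv[dei,deq,deu,diq,djq,dqu,iqu,jqu] rk=8  ker:eiq,equ
∂1c = 0
c vs im∂2: reduces to 0 ⇒ boundary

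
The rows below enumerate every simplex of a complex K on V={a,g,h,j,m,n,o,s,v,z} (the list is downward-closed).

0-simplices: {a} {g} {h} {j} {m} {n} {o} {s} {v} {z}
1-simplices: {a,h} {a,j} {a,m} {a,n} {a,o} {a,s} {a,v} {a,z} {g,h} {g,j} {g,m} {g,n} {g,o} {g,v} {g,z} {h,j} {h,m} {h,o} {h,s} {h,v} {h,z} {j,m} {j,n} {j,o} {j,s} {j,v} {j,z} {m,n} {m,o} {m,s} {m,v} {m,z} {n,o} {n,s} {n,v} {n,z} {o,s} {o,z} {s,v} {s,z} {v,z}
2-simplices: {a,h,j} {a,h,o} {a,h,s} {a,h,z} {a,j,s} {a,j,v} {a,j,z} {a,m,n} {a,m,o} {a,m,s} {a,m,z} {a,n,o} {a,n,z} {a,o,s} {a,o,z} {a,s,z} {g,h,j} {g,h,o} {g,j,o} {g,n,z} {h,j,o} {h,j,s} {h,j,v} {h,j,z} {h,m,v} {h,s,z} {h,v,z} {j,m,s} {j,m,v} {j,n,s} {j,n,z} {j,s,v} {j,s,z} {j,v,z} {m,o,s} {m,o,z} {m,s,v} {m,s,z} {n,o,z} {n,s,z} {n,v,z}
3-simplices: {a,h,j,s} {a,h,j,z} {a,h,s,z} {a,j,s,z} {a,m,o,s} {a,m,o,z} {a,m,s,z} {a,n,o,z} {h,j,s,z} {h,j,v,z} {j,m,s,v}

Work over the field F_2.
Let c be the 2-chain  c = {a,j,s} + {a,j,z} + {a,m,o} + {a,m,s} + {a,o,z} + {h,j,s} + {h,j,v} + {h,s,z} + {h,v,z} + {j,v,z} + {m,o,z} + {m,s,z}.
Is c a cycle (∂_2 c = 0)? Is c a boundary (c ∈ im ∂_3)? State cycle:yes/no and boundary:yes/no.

cycle:yes boundary:yes

n_0=10 n_1=41 n_2=41 n_3=11  [Z2]
∂1: piv[ah,aj,am,an,ao,as,av,az,gh] rk=9  ker:gj,gm,gn,go,gv,gz,hj,hm,ho,hs,hv,hz,jm,jn,jo,js,jv,jz,mn,mo,ms,mv,mz,no,ns,nv,nz,os,oz,sv,sz,vz
∂2: piv[ahj,aho,ahs,ahz,ajs,ajv,ajz,amn,amo,ams,amz,ano,anz,aos,aoz,asz,ghj,gho,gjo,gnz,hjv,hmv,hvz,jms,jmv,jns,jnz,jsv,nvz] rk=29  ker:hjo,hjs,hjz,hsz,jsz,jvz,mos,moz,msv,msz,noz,nsz
∂3: piv[ahjs,ahjz,ahsz,ajsz,amos,amoz,amsz,anoz,hjvz,jmsv] rk=10  ker:hjsz
∂2c = 0
c vs im∂3: reduces to 0 ⇒ boundary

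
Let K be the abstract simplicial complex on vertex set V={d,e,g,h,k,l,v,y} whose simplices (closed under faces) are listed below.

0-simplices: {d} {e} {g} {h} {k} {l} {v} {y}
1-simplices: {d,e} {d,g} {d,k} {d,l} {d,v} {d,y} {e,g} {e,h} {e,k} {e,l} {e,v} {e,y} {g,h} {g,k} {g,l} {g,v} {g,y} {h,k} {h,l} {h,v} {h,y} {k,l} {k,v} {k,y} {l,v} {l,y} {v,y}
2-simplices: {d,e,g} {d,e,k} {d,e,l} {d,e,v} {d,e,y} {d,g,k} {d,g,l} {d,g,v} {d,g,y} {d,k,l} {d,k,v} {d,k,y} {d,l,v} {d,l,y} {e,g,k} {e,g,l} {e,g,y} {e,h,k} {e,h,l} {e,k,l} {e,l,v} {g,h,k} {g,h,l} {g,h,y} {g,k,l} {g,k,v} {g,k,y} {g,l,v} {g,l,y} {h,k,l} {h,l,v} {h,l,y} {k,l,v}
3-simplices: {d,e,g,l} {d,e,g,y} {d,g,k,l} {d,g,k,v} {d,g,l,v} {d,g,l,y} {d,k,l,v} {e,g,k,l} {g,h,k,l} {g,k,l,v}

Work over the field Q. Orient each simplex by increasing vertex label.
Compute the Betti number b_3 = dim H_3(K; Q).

n_0=8 n_1=27 n_2=33 n_3=10  [Q]
∂1: piv[de,dg,dk,dl,dv,dy,eh] rk=7  ker:eg,ek,el,ev,ey,gh,gk,gl,gv,gy,hk,hl,hv,hy,kl,kv,ky,lv,ly,vy
∂2: piv[deg,dek,del,dev,dey,dgk,dgl,dgv,dgy,dkl,dkv,dky,dlv,dly,ehk,ehl,ghk,ghy,hlv] rk=19  ker:egk,egl,egy,ekl,elv,ghl,gkl,gkv,gky,glv,gly,hkl,hly,klv
∂3: piv[degl,degy,dgkl,dgkv,dglv,dgly,dklv,egkl,ghkl] rk=9  ker:gklv
b_3=(10−9)−0=1

b_3=1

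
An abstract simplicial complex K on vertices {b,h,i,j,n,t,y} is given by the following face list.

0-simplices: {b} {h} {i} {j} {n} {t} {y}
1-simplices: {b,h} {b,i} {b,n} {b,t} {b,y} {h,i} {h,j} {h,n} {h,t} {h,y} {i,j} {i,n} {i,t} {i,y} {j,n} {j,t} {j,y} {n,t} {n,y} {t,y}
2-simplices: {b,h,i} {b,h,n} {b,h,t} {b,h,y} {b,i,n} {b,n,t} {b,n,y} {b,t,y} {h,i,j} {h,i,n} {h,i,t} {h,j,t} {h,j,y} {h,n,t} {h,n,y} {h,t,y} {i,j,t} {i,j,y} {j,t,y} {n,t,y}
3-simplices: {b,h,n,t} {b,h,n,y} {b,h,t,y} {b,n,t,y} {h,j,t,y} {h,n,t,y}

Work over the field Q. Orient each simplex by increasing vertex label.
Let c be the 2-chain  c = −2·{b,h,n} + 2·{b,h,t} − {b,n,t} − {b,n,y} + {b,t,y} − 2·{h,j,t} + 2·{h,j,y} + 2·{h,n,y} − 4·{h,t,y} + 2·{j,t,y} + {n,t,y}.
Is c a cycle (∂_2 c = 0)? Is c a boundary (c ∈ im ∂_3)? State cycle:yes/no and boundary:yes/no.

n_0=7 n_1=20 n_2=20 n_3=6  [Q]
∂1: piv[bh,bi,bn,bt,by,hj] rk=6  ker:hi,hn,ht,hy,ij,in,it,iy,jn,jt,jy,nt,ny,ty
∂2: piv[bhi,bhn,bht,bhy,bin,bnt,bny,bty,hij,hit,hjt,hjy,ijy] rk=13  ker:hin,hnt,hny,hty,ijt,jty,nty
∂3: piv[bhnt,bhny,bhty,bnty,hjty] rk=5  ker:hnty
∂2c = 0
c vs im∂3: reduces to 0 ⇒ boundary

cycle:yes boundary:yes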